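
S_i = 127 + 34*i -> [127, 161, 195, 229, 263]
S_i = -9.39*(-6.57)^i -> [-9.39, 61.69, -405.32, 2662.94, -17495.53]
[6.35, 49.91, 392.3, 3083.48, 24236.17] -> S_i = 6.35*7.86^i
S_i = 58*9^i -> [58, 522, 4698, 42282, 380538]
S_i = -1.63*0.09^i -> [-1.63, -0.15, -0.01, -0.0, -0.0]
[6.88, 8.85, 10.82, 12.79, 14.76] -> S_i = 6.88 + 1.97*i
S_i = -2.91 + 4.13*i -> [-2.91, 1.22, 5.35, 9.48, 13.61]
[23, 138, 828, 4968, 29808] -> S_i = 23*6^i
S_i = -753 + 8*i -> [-753, -745, -737, -729, -721]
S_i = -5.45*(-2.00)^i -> [-5.45, 10.9, -21.8, 43.6, -87.2]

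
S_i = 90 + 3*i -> [90, 93, 96, 99, 102]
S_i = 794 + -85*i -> [794, 709, 624, 539, 454]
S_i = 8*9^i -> [8, 72, 648, 5832, 52488]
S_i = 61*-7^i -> [61, -427, 2989, -20923, 146461]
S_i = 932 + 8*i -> [932, 940, 948, 956, 964]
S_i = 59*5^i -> [59, 295, 1475, 7375, 36875]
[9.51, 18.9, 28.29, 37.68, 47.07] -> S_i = 9.51 + 9.39*i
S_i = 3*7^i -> [3, 21, 147, 1029, 7203]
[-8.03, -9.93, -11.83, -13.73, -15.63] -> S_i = -8.03 + -1.90*i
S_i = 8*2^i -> [8, 16, 32, 64, 128]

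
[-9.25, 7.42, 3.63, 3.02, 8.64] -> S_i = Random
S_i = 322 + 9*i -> [322, 331, 340, 349, 358]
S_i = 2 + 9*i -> [2, 11, 20, 29, 38]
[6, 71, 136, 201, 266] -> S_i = 6 + 65*i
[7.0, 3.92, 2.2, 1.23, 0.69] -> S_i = 7.00*0.56^i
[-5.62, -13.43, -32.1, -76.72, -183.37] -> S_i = -5.62*2.39^i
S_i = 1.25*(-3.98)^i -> [1.25, -4.97, 19.8, -78.81, 313.65]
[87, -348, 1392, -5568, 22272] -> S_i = 87*-4^i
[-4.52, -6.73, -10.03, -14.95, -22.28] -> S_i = -4.52*1.49^i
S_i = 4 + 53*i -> [4, 57, 110, 163, 216]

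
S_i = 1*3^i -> [1, 3, 9, 27, 81]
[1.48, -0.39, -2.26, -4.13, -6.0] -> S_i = 1.48 + -1.87*i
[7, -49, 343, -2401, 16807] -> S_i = 7*-7^i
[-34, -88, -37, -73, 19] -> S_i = Random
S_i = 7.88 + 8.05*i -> [7.88, 15.93, 23.98, 32.03, 40.08]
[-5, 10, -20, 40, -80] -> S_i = -5*-2^i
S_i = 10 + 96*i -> [10, 106, 202, 298, 394]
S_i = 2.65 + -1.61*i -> [2.65, 1.04, -0.57, -2.18, -3.79]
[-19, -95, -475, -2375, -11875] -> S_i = -19*5^i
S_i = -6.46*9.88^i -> [-6.46, -63.82, -630.59, -6230.22, -61554.57]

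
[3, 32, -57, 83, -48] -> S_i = Random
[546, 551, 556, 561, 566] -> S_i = 546 + 5*i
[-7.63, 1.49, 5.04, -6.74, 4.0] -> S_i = Random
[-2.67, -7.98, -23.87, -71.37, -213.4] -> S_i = -2.67*2.99^i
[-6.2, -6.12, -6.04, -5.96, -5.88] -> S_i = -6.20 + 0.08*i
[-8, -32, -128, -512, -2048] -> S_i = -8*4^i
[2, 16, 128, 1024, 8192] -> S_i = 2*8^i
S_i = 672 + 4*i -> [672, 676, 680, 684, 688]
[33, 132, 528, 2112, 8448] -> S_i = 33*4^i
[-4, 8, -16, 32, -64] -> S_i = -4*-2^i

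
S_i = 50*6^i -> [50, 300, 1800, 10800, 64800]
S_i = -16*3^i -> [-16, -48, -144, -432, -1296]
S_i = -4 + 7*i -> [-4, 3, 10, 17, 24]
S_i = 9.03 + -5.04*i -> [9.03, 3.99, -1.05, -6.09, -11.13]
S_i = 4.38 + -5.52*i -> [4.38, -1.14, -6.66, -12.18, -17.7]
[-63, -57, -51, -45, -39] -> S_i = -63 + 6*i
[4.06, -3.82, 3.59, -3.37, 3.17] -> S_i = 4.06*(-0.94)^i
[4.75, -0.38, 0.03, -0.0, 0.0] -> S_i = 4.75*(-0.08)^i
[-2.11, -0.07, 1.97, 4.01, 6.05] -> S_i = -2.11 + 2.04*i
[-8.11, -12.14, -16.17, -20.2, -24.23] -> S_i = -8.11 + -4.03*i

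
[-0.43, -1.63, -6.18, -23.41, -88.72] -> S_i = -0.43*3.79^i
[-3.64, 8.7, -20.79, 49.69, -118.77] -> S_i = -3.64*(-2.39)^i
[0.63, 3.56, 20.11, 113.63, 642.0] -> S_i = 0.63*5.65^i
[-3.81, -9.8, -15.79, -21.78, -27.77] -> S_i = -3.81 + -5.99*i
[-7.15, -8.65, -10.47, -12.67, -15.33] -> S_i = -7.15*1.21^i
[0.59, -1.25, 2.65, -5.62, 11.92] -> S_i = 0.59*(-2.12)^i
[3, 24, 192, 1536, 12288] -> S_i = 3*8^i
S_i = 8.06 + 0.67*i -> [8.06, 8.73, 9.4, 10.07, 10.74]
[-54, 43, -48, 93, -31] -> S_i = Random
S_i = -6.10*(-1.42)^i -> [-6.1, 8.66, -12.3, 17.47, -24.8]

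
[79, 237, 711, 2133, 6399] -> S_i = 79*3^i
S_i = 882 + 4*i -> [882, 886, 890, 894, 898]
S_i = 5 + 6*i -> [5, 11, 17, 23, 29]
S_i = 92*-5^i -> [92, -460, 2300, -11500, 57500]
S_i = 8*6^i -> [8, 48, 288, 1728, 10368]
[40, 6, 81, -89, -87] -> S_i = Random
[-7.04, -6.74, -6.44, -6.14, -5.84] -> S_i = -7.04 + 0.30*i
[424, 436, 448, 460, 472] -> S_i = 424 + 12*i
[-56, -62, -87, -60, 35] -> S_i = Random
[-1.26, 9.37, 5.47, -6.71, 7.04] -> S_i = Random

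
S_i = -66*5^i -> [-66, -330, -1650, -8250, -41250]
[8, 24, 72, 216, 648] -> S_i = 8*3^i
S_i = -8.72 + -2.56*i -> [-8.72, -11.28, -13.84, -16.4, -18.96]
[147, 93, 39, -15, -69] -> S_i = 147 + -54*i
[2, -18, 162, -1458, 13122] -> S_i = 2*-9^i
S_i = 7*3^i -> [7, 21, 63, 189, 567]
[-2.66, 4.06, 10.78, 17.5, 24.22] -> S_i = -2.66 + 6.72*i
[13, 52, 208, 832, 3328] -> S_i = 13*4^i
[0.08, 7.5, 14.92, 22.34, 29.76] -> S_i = 0.08 + 7.42*i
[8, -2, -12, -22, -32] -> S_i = 8 + -10*i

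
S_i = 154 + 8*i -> [154, 162, 170, 178, 186]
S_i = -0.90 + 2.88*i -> [-0.9, 1.98, 4.86, 7.74, 10.62]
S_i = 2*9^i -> [2, 18, 162, 1458, 13122]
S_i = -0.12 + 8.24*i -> [-0.12, 8.12, 16.36, 24.6, 32.84]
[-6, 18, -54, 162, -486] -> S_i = -6*-3^i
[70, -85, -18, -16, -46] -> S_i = Random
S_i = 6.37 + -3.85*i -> [6.37, 2.52, -1.33, -5.18, -9.03]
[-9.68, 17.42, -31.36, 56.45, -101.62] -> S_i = -9.68*(-1.80)^i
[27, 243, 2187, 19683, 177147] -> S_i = 27*9^i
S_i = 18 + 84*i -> [18, 102, 186, 270, 354]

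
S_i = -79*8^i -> [-79, -632, -5056, -40448, -323584]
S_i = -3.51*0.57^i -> [-3.51, -2.0, -1.14, -0.65, -0.37]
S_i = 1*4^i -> [1, 4, 16, 64, 256]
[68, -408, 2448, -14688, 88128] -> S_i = 68*-6^i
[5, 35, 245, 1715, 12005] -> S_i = 5*7^i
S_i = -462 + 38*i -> [-462, -424, -386, -348, -310]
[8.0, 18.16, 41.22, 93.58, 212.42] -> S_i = 8.00*2.27^i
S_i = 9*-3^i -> [9, -27, 81, -243, 729]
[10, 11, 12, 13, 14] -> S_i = 10 + 1*i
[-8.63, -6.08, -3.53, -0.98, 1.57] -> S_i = -8.63 + 2.55*i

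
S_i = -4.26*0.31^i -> [-4.26, -1.32, -0.41, -0.13, -0.04]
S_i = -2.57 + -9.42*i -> [-2.57, -11.99, -21.41, -30.83, -40.25]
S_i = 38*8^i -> [38, 304, 2432, 19456, 155648]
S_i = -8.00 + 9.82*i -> [-8.0, 1.82, 11.64, 21.46, 31.28]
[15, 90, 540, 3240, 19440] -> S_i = 15*6^i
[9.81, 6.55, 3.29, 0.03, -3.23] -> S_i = 9.81 + -3.26*i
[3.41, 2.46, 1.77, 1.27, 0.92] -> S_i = 3.41*0.72^i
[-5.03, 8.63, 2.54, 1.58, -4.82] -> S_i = Random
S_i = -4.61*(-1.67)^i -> [-4.61, 7.7, -12.86, 21.47, -35.86]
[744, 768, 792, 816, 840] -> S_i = 744 + 24*i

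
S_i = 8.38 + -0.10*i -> [8.38, 8.28, 8.18, 8.08, 7.98]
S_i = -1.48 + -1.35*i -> [-1.48, -2.83, -4.18, -5.53, -6.88]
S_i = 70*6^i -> [70, 420, 2520, 15120, 90720]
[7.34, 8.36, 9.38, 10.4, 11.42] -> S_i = 7.34 + 1.02*i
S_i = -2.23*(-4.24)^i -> [-2.23, 9.46, -40.09, 169.98, -720.72]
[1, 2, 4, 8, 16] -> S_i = 1*2^i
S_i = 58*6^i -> [58, 348, 2088, 12528, 75168]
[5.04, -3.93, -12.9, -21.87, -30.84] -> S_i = 5.04 + -8.97*i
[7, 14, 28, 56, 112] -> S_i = 7*2^i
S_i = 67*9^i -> [67, 603, 5427, 48843, 439587]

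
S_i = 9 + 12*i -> [9, 21, 33, 45, 57]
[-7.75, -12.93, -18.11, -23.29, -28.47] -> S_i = -7.75 + -5.18*i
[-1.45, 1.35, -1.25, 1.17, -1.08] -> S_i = -1.45*(-0.93)^i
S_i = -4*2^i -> [-4, -8, -16, -32, -64]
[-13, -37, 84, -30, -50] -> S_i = Random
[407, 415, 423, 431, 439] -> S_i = 407 + 8*i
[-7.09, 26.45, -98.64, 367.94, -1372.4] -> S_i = -7.09*(-3.73)^i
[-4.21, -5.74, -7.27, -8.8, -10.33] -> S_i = -4.21 + -1.53*i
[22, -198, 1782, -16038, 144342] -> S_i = 22*-9^i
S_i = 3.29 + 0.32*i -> [3.29, 3.61, 3.93, 4.25, 4.57]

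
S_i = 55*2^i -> [55, 110, 220, 440, 880]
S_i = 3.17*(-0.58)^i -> [3.17, -1.84, 1.07, -0.62, 0.36]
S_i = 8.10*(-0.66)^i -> [8.1, -5.35, 3.53, -2.33, 1.54]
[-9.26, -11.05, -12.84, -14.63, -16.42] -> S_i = -9.26 + -1.79*i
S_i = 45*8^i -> [45, 360, 2880, 23040, 184320]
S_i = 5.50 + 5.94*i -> [5.5, 11.44, 17.38, 23.32, 29.26]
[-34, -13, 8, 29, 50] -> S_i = -34 + 21*i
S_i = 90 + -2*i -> [90, 88, 86, 84, 82]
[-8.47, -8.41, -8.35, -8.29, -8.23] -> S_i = -8.47 + 0.06*i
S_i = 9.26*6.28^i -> [9.26, 58.15, 365.2, 2293.45, 14402.89]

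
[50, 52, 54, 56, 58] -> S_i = 50 + 2*i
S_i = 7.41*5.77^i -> [7.41, 42.76, 246.7, 1423.46, 8213.37]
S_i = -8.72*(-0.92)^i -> [-8.72, 8.02, -7.38, 6.79, -6.25]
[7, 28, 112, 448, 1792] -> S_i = 7*4^i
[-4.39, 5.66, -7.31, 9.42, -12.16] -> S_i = -4.39*(-1.29)^i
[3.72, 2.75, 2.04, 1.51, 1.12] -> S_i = 3.72*0.74^i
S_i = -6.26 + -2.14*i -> [-6.26, -8.4, -10.54, -12.68, -14.82]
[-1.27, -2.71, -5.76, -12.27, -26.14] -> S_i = -1.27*2.13^i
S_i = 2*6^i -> [2, 12, 72, 432, 2592]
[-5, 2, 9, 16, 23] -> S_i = -5 + 7*i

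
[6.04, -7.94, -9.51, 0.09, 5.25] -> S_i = Random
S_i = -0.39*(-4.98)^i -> [-0.39, 1.94, -9.67, 48.17, -239.87]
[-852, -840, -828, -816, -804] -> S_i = -852 + 12*i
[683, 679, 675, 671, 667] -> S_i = 683 + -4*i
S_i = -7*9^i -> [-7, -63, -567, -5103, -45927]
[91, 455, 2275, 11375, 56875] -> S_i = 91*5^i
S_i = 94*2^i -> [94, 188, 376, 752, 1504]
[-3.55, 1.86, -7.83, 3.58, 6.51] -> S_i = Random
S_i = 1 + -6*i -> [1, -5, -11, -17, -23]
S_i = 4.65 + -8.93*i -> [4.65, -4.28, -13.21, -22.14, -31.07]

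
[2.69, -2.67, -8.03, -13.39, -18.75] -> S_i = 2.69 + -5.36*i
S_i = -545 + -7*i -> [-545, -552, -559, -566, -573]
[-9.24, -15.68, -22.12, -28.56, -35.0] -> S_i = -9.24 + -6.44*i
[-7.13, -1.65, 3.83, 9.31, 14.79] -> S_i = -7.13 + 5.48*i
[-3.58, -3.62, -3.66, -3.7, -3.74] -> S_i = -3.58 + -0.04*i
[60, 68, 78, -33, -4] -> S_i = Random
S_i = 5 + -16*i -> [5, -11, -27, -43, -59]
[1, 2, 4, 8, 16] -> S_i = 1*2^i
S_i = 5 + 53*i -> [5, 58, 111, 164, 217]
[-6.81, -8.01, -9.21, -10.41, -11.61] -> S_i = -6.81 + -1.20*i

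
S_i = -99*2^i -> [-99, -198, -396, -792, -1584]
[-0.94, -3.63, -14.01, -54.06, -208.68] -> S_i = -0.94*3.86^i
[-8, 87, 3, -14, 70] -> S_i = Random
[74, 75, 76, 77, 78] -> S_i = 74 + 1*i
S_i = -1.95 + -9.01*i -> [-1.95, -10.96, -19.97, -28.98, -37.99]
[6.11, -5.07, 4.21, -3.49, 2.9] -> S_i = 6.11*(-0.83)^i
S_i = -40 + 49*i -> [-40, 9, 58, 107, 156]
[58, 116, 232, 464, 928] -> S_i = 58*2^i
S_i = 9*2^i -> [9, 18, 36, 72, 144]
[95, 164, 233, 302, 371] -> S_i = 95 + 69*i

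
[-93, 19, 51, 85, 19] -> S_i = Random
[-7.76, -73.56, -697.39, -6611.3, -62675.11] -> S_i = -7.76*9.48^i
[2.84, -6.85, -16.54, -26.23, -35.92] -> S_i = 2.84 + -9.69*i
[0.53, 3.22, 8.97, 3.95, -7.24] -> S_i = Random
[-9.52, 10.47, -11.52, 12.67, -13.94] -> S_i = -9.52*(-1.10)^i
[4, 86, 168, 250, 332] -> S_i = 4 + 82*i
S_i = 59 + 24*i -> [59, 83, 107, 131, 155]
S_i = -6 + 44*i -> [-6, 38, 82, 126, 170]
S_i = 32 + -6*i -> [32, 26, 20, 14, 8]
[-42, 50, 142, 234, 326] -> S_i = -42 + 92*i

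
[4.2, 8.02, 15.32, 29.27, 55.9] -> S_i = 4.20*1.91^i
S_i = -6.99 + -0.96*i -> [-6.99, -7.95, -8.91, -9.87, -10.83]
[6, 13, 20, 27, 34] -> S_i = 6 + 7*i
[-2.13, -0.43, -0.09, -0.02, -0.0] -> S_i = -2.13*0.20^i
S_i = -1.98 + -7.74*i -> [-1.98, -9.72, -17.46, -25.2, -32.94]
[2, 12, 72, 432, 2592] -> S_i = 2*6^i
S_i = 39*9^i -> [39, 351, 3159, 28431, 255879]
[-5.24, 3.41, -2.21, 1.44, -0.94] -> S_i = -5.24*(-0.65)^i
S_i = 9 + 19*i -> [9, 28, 47, 66, 85]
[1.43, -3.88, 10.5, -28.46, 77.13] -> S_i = 1.43*(-2.71)^i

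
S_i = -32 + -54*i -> [-32, -86, -140, -194, -248]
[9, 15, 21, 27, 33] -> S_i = 9 + 6*i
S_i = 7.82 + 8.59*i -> [7.82, 16.41, 25.0, 33.59, 42.18]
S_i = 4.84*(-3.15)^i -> [4.84, -15.25, 48.02, -151.28, 476.53]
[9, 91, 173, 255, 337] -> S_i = 9 + 82*i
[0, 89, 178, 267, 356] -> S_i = 0 + 89*i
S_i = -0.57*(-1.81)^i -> [-0.57, 1.03, -1.87, 3.38, -6.12]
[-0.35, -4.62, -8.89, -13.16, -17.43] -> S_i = -0.35 + -4.27*i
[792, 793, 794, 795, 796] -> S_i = 792 + 1*i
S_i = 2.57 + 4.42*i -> [2.57, 6.99, 11.41, 15.83, 20.25]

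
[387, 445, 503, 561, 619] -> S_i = 387 + 58*i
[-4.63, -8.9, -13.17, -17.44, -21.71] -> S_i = -4.63 + -4.27*i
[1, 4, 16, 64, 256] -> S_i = 1*4^i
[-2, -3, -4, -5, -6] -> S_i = -2 + -1*i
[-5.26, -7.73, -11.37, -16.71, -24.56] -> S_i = -5.26*1.47^i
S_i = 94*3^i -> [94, 282, 846, 2538, 7614]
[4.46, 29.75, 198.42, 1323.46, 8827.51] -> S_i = 4.46*6.67^i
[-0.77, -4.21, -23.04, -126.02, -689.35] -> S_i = -0.77*5.47^i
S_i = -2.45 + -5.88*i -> [-2.45, -8.33, -14.21, -20.09, -25.97]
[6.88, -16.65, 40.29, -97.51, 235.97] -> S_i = 6.88*(-2.42)^i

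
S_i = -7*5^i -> [-7, -35, -175, -875, -4375]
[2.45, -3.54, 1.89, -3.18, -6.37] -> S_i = Random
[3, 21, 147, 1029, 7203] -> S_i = 3*7^i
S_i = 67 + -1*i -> [67, 66, 65, 64, 63]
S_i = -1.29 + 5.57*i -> [-1.29, 4.28, 9.85, 15.42, 20.99]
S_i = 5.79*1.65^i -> [5.79, 9.55, 15.76, 26.01, 42.92]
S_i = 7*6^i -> [7, 42, 252, 1512, 9072]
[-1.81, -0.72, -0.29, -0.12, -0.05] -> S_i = -1.81*0.40^i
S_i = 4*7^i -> [4, 28, 196, 1372, 9604]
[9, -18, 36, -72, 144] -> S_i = 9*-2^i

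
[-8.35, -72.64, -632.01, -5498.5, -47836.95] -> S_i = -8.35*8.70^i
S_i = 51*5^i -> [51, 255, 1275, 6375, 31875]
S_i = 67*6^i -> [67, 402, 2412, 14472, 86832]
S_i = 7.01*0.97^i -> [7.01, 6.8, 6.6, 6.4, 6.21]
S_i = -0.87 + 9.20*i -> [-0.87, 8.33, 17.53, 26.73, 35.93]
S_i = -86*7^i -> [-86, -602, -4214, -29498, -206486]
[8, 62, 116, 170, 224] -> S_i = 8 + 54*i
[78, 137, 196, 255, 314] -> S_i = 78 + 59*i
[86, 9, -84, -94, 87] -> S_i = Random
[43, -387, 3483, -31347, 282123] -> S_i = 43*-9^i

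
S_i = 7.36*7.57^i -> [7.36, 55.72, 421.76, 3192.75, 24169.15]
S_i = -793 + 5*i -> [-793, -788, -783, -778, -773]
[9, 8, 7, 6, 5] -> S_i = 9 + -1*i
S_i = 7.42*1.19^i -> [7.42, 8.83, 10.51, 12.5, 14.88]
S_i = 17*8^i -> [17, 136, 1088, 8704, 69632]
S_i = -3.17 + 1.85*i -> [-3.17, -1.32, 0.53, 2.38, 4.23]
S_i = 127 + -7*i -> [127, 120, 113, 106, 99]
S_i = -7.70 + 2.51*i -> [-7.7, -5.19, -2.68, -0.17, 2.34]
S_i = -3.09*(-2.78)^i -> [-3.09, 8.59, -23.88, 66.39, -184.56]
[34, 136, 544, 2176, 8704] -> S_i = 34*4^i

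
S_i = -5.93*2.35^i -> [-5.93, -13.94, -32.75, -76.96, -180.85]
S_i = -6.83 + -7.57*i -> [-6.83, -14.4, -21.97, -29.54, -37.11]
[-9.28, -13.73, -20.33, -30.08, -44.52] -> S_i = -9.28*1.48^i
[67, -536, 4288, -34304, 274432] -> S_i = 67*-8^i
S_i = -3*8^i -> [-3, -24, -192, -1536, -12288]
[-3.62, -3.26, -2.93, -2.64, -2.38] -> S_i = -3.62*0.90^i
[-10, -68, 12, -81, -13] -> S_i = Random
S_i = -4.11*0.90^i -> [-4.11, -3.7, -3.33, -3.0, -2.7]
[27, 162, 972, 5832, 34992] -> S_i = 27*6^i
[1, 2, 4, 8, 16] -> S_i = 1*2^i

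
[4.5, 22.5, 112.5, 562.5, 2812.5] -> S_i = 4.50*5.00^i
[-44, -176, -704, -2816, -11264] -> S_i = -44*4^i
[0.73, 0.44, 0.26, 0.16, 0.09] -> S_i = 0.73*0.60^i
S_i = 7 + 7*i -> [7, 14, 21, 28, 35]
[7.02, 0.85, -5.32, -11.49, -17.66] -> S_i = 7.02 + -6.17*i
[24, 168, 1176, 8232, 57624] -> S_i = 24*7^i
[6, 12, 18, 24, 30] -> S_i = 6 + 6*i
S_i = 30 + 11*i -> [30, 41, 52, 63, 74]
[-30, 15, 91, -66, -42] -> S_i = Random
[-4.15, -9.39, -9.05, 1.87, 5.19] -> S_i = Random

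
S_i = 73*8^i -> [73, 584, 4672, 37376, 299008]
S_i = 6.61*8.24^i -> [6.61, 54.47, 448.8, 3698.14, 30472.66]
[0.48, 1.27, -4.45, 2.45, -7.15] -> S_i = Random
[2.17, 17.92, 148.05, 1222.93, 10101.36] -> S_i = 2.17*8.26^i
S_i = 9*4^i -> [9, 36, 144, 576, 2304]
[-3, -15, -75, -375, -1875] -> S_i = -3*5^i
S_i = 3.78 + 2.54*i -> [3.78, 6.32, 8.86, 11.4, 13.94]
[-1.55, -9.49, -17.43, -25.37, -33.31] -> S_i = -1.55 + -7.94*i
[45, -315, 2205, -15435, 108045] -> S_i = 45*-7^i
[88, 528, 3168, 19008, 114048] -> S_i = 88*6^i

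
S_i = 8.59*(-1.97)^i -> [8.59, -16.92, 33.34, -65.67, 129.38]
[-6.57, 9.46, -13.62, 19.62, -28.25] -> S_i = -6.57*(-1.44)^i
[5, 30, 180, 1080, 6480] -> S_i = 5*6^i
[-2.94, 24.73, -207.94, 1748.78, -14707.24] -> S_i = -2.94*(-8.41)^i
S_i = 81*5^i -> [81, 405, 2025, 10125, 50625]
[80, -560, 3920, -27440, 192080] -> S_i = 80*-7^i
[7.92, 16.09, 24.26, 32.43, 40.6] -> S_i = 7.92 + 8.17*i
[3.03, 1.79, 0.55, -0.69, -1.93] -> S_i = 3.03 + -1.24*i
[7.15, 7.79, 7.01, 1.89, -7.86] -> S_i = Random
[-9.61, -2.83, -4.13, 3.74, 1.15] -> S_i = Random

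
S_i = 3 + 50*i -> [3, 53, 103, 153, 203]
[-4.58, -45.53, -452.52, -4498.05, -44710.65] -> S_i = -4.58*9.94^i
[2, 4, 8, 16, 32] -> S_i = 2*2^i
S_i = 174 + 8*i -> [174, 182, 190, 198, 206]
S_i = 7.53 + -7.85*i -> [7.53, -0.32, -8.17, -16.02, -23.87]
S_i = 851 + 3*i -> [851, 854, 857, 860, 863]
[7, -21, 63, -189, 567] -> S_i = 7*-3^i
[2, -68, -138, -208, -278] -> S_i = 2 + -70*i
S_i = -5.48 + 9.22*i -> [-5.48, 3.74, 12.96, 22.18, 31.4]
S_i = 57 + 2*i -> [57, 59, 61, 63, 65]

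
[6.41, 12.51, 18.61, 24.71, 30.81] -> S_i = 6.41 + 6.10*i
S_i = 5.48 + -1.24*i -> [5.48, 4.24, 3.0, 1.76, 0.52]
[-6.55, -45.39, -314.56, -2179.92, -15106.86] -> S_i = -6.55*6.93^i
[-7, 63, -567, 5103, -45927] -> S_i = -7*-9^i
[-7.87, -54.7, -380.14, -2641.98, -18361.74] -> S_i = -7.87*6.95^i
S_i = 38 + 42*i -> [38, 80, 122, 164, 206]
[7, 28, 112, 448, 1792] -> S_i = 7*4^i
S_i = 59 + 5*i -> [59, 64, 69, 74, 79]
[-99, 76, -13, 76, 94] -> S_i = Random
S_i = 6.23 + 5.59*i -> [6.23, 11.82, 17.41, 23.0, 28.59]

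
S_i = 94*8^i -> [94, 752, 6016, 48128, 385024]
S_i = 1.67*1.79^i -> [1.67, 2.99, 5.35, 9.58, 17.14]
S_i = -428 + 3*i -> [-428, -425, -422, -419, -416]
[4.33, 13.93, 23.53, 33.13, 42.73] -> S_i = 4.33 + 9.60*i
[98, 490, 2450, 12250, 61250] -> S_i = 98*5^i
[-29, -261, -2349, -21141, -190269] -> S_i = -29*9^i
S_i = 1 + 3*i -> [1, 4, 7, 10, 13]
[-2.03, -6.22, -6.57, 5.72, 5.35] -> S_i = Random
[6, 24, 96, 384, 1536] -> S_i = 6*4^i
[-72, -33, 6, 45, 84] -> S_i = -72 + 39*i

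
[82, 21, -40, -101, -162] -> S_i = 82 + -61*i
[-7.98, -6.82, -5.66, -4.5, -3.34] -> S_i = -7.98 + 1.16*i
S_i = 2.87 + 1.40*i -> [2.87, 4.27, 5.67, 7.07, 8.47]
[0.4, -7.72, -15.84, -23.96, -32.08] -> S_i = 0.40 + -8.12*i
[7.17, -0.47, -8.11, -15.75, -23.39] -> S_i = 7.17 + -7.64*i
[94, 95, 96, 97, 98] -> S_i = 94 + 1*i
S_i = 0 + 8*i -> [0, 8, 16, 24, 32]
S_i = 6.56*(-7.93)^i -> [6.56, -52.02, 412.52, -3271.32, 25941.59]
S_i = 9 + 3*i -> [9, 12, 15, 18, 21]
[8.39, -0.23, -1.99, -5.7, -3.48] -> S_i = Random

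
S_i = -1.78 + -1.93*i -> [-1.78, -3.71, -5.64, -7.57, -9.5]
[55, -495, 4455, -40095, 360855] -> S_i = 55*-9^i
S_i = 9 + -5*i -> [9, 4, -1, -6, -11]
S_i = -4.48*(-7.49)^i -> [-4.48, 33.56, -251.33, 1882.45, -14099.55]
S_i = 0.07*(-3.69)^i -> [0.07, -0.26, 0.95, -3.52, 12.98]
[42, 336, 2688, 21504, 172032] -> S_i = 42*8^i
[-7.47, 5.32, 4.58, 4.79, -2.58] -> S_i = Random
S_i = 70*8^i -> [70, 560, 4480, 35840, 286720]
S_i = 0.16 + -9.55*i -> [0.16, -9.39, -18.94, -28.49, -38.04]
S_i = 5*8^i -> [5, 40, 320, 2560, 20480]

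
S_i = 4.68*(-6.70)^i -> [4.68, -31.36, 210.09, -1407.57, 9430.72]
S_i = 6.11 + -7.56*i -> [6.11, -1.45, -9.01, -16.57, -24.13]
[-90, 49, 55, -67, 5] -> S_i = Random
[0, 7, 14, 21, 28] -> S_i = 0 + 7*i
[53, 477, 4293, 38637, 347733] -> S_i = 53*9^i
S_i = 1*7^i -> [1, 7, 49, 343, 2401]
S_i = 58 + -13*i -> [58, 45, 32, 19, 6]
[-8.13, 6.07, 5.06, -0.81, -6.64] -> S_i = Random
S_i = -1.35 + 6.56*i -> [-1.35, 5.21, 11.77, 18.33, 24.89]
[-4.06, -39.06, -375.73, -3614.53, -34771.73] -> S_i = -4.06*9.62^i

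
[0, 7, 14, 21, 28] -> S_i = 0 + 7*i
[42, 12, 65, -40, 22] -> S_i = Random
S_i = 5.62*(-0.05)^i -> [5.62, -0.28, 0.01, -0.0, 0.0]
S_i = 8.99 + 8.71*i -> [8.99, 17.7, 26.41, 35.12, 43.83]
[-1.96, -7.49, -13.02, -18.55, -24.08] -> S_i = -1.96 + -5.53*i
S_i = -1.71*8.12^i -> [-1.71, -13.89, -112.75, -915.51, -7433.96]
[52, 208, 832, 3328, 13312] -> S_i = 52*4^i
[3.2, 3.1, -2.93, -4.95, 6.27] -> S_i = Random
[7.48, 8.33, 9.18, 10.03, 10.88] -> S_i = 7.48 + 0.85*i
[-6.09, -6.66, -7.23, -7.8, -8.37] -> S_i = -6.09 + -0.57*i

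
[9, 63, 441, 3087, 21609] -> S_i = 9*7^i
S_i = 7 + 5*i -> [7, 12, 17, 22, 27]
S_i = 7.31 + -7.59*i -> [7.31, -0.28, -7.87, -15.46, -23.05]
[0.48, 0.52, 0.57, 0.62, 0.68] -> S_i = 0.48*1.09^i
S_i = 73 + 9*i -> [73, 82, 91, 100, 109]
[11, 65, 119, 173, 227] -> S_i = 11 + 54*i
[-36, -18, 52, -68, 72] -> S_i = Random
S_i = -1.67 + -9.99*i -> [-1.67, -11.66, -21.65, -31.64, -41.63]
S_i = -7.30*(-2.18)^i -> [-7.3, 15.91, -34.69, 75.63, -164.87]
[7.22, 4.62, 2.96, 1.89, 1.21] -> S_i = 7.22*0.64^i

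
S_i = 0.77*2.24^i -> [0.77, 1.72, 3.86, 8.65, 19.39]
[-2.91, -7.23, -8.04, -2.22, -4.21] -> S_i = Random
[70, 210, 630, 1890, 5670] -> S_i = 70*3^i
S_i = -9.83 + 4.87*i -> [-9.83, -4.96, -0.09, 4.78, 9.65]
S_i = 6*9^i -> [6, 54, 486, 4374, 39366]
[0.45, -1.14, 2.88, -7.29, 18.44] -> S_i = 0.45*(-2.53)^i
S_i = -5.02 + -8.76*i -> [-5.02, -13.78, -22.54, -31.3, -40.06]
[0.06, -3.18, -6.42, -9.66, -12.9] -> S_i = 0.06 + -3.24*i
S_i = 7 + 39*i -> [7, 46, 85, 124, 163]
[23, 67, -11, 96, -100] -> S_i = Random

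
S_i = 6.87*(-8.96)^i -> [6.87, -61.56, 551.53, -4941.75, 44278.08]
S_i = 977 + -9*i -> [977, 968, 959, 950, 941]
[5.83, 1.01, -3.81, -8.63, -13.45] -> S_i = 5.83 + -4.82*i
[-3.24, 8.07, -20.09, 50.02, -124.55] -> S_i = -3.24*(-2.49)^i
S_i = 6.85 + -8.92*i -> [6.85, -2.07, -10.99, -19.91, -28.83]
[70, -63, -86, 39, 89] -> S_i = Random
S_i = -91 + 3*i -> [-91, -88, -85, -82, -79]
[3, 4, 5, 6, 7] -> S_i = 3 + 1*i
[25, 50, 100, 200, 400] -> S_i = 25*2^i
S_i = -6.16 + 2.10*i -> [-6.16, -4.06, -1.96, 0.14, 2.24]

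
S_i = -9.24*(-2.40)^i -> [-9.24, 22.18, -53.22, 127.73, -306.56]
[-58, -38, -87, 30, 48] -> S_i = Random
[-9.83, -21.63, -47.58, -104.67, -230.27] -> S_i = -9.83*2.20^i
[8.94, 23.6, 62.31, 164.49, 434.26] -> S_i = 8.94*2.64^i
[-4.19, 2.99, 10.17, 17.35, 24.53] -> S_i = -4.19 + 7.18*i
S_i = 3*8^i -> [3, 24, 192, 1536, 12288]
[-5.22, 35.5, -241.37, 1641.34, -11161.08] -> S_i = -5.22*(-6.80)^i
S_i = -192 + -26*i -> [-192, -218, -244, -270, -296]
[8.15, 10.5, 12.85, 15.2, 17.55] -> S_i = 8.15 + 2.35*i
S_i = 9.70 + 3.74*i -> [9.7, 13.44, 17.18, 20.92, 24.66]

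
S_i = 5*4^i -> [5, 20, 80, 320, 1280]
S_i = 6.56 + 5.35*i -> [6.56, 11.91, 17.26, 22.61, 27.96]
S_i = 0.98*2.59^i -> [0.98, 2.54, 6.57, 17.03, 44.1]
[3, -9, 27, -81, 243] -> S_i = 3*-3^i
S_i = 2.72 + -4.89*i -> [2.72, -2.17, -7.06, -11.95, -16.84]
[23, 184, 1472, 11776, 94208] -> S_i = 23*8^i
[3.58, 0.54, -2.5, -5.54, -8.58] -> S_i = 3.58 + -3.04*i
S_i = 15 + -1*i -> [15, 14, 13, 12, 11]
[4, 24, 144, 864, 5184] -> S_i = 4*6^i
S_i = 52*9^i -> [52, 468, 4212, 37908, 341172]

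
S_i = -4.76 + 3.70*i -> [-4.76, -1.06, 2.64, 6.34, 10.04]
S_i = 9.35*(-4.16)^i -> [9.35, -38.9, 161.81, -673.12, 2800.17]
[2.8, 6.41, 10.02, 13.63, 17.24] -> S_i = 2.80 + 3.61*i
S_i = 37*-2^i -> [37, -74, 148, -296, 592]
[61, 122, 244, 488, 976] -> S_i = 61*2^i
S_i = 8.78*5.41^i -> [8.78, 47.5, 256.97, 1390.23, 7521.14]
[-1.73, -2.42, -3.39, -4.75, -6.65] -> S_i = -1.73*1.40^i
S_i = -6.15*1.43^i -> [-6.15, -8.79, -12.58, -17.98, -25.72]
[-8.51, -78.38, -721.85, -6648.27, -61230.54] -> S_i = -8.51*9.21^i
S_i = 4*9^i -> [4, 36, 324, 2916, 26244]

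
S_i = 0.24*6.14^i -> [0.24, 1.47, 9.05, 55.55, 341.1]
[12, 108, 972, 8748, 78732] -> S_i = 12*9^i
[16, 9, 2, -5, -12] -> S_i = 16 + -7*i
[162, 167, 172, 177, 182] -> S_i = 162 + 5*i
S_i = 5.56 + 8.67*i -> [5.56, 14.23, 22.9, 31.57, 40.24]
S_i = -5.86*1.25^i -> [-5.86, -7.32, -9.16, -11.45, -14.31]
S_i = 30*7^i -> [30, 210, 1470, 10290, 72030]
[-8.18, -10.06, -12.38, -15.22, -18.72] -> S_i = -8.18*1.23^i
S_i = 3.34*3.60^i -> [3.34, 12.02, 43.29, 155.83, 560.99]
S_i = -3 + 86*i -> [-3, 83, 169, 255, 341]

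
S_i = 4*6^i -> [4, 24, 144, 864, 5184]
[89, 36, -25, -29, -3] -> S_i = Random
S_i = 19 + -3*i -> [19, 16, 13, 10, 7]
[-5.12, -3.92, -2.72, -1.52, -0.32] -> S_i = -5.12 + 1.20*i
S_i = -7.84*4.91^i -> [-7.84, -38.49, -189.01, -928.03, -4556.61]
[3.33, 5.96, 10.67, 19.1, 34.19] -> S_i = 3.33*1.79^i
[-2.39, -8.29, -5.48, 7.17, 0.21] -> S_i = Random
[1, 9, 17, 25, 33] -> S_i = 1 + 8*i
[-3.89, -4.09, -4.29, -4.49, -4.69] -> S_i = -3.89 + -0.20*i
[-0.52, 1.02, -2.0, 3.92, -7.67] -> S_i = -0.52*(-1.96)^i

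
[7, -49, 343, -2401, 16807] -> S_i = 7*-7^i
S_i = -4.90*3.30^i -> [-4.9, -16.17, -53.36, -176.09, -581.1]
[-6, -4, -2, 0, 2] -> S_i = -6 + 2*i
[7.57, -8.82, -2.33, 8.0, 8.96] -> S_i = Random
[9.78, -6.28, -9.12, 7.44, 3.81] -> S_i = Random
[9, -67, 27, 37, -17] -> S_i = Random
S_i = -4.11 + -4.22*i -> [-4.11, -8.33, -12.55, -16.77, -20.99]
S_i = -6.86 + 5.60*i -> [-6.86, -1.26, 4.34, 9.94, 15.54]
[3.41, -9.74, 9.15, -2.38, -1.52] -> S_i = Random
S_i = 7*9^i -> [7, 63, 567, 5103, 45927]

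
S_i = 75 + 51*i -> [75, 126, 177, 228, 279]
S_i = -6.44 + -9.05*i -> [-6.44, -15.49, -24.54, -33.59, -42.64]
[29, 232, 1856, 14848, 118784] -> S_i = 29*8^i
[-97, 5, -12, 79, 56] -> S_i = Random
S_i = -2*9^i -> [-2, -18, -162, -1458, -13122]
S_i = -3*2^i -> [-3, -6, -12, -24, -48]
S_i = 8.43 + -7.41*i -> [8.43, 1.02, -6.39, -13.8, -21.21]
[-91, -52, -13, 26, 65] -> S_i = -91 + 39*i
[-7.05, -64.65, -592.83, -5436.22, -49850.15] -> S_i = -7.05*9.17^i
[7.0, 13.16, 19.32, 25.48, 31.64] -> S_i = 7.00 + 6.16*i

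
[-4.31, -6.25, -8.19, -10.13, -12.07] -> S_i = -4.31 + -1.94*i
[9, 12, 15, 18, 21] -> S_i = 9 + 3*i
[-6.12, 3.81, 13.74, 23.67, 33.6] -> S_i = -6.12 + 9.93*i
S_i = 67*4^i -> [67, 268, 1072, 4288, 17152]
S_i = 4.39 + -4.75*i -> [4.39, -0.36, -5.11, -9.86, -14.61]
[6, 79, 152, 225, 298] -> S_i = 6 + 73*i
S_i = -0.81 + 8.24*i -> [-0.81, 7.43, 15.67, 23.91, 32.15]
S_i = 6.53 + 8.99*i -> [6.53, 15.52, 24.51, 33.5, 42.49]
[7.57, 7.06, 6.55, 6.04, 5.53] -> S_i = 7.57 + -0.51*i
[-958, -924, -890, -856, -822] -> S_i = -958 + 34*i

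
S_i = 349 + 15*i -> [349, 364, 379, 394, 409]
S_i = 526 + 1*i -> [526, 527, 528, 529, 530]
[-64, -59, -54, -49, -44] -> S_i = -64 + 5*i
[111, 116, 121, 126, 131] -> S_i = 111 + 5*i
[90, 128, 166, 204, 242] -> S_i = 90 + 38*i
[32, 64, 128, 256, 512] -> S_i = 32*2^i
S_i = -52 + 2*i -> [-52, -50, -48, -46, -44]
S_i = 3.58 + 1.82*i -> [3.58, 5.4, 7.22, 9.04, 10.86]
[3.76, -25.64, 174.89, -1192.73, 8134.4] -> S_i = 3.76*(-6.82)^i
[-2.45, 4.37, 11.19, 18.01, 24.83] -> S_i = -2.45 + 6.82*i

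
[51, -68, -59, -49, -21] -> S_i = Random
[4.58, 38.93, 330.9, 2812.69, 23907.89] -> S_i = 4.58*8.50^i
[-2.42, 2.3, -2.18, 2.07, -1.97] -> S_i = -2.42*(-0.95)^i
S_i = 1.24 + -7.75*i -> [1.24, -6.51, -14.26, -22.01, -29.76]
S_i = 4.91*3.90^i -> [4.91, 19.15, 74.68, 291.26, 1135.9]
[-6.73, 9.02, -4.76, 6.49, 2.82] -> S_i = Random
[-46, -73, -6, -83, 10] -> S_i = Random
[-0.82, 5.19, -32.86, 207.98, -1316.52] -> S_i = -0.82*(-6.33)^i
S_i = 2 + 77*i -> [2, 79, 156, 233, 310]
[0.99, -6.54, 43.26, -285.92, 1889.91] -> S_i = 0.99*(-6.61)^i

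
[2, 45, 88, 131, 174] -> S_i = 2 + 43*i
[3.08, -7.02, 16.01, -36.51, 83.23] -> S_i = 3.08*(-2.28)^i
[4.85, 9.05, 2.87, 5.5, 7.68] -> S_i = Random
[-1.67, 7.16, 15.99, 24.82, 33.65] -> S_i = -1.67 + 8.83*i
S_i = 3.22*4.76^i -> [3.22, 15.33, 72.96, 347.28, 1653.04]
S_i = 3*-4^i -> [3, -12, 48, -192, 768]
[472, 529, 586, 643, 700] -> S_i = 472 + 57*i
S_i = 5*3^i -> [5, 15, 45, 135, 405]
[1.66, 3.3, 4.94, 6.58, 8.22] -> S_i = 1.66 + 1.64*i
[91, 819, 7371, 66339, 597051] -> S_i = 91*9^i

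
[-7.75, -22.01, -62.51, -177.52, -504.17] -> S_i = -7.75*2.84^i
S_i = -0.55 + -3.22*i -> [-0.55, -3.77, -6.99, -10.21, -13.43]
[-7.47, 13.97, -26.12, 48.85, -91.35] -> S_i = -7.47*(-1.87)^i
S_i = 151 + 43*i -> [151, 194, 237, 280, 323]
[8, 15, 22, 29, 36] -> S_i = 8 + 7*i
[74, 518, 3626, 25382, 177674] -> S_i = 74*7^i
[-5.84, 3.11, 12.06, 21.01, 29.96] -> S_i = -5.84 + 8.95*i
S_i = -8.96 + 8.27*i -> [-8.96, -0.69, 7.58, 15.85, 24.12]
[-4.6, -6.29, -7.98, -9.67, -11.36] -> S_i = -4.60 + -1.69*i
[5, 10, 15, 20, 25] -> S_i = 5 + 5*i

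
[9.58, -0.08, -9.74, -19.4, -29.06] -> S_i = 9.58 + -9.66*i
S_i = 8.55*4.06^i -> [8.55, 34.71, 140.93, 572.2, 2323.11]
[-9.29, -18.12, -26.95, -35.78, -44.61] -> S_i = -9.29 + -8.83*i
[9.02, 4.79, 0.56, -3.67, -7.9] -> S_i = 9.02 + -4.23*i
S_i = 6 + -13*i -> [6, -7, -20, -33, -46]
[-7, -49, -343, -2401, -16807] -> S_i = -7*7^i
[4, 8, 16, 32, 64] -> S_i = 4*2^i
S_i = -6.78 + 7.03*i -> [-6.78, 0.25, 7.28, 14.31, 21.34]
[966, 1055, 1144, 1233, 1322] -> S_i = 966 + 89*i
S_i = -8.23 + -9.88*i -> [-8.23, -18.11, -27.99, -37.87, -47.75]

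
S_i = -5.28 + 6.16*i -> [-5.28, 0.88, 7.04, 13.2, 19.36]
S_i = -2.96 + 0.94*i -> [-2.96, -2.02, -1.08, -0.14, 0.8]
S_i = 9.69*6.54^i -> [9.69, 63.37, 414.46, 2710.55, 17726.98]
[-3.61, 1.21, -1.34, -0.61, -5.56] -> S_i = Random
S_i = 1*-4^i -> [1, -4, 16, -64, 256]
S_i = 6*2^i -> [6, 12, 24, 48, 96]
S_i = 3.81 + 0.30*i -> [3.81, 4.11, 4.41, 4.71, 5.01]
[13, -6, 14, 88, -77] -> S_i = Random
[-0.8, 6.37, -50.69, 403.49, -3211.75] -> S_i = -0.80*(-7.96)^i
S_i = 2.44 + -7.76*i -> [2.44, -5.32, -13.08, -20.84, -28.6]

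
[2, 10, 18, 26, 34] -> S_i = 2 + 8*i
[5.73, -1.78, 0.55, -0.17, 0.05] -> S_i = 5.73*(-0.31)^i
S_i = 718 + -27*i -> [718, 691, 664, 637, 610]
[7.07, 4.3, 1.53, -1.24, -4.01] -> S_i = 7.07 + -2.77*i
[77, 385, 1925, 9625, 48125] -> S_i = 77*5^i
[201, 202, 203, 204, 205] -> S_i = 201 + 1*i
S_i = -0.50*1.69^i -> [-0.5, -0.84, -1.43, -2.41, -4.08]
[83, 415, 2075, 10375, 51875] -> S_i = 83*5^i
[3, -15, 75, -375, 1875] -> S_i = 3*-5^i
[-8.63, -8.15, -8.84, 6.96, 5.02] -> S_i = Random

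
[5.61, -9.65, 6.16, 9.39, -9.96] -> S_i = Random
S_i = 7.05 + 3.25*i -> [7.05, 10.3, 13.55, 16.8, 20.05]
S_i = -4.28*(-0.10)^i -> [-4.28, 0.43, -0.04, 0.0, -0.0]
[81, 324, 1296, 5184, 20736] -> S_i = 81*4^i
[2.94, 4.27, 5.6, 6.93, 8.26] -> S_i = 2.94 + 1.33*i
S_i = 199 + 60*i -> [199, 259, 319, 379, 439]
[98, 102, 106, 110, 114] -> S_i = 98 + 4*i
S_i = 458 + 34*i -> [458, 492, 526, 560, 594]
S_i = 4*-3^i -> [4, -12, 36, -108, 324]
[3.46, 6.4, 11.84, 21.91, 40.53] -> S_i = 3.46*1.85^i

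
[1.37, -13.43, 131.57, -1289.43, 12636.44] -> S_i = 1.37*(-9.80)^i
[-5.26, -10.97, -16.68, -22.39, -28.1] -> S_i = -5.26 + -5.71*i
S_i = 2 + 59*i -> [2, 61, 120, 179, 238]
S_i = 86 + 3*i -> [86, 89, 92, 95, 98]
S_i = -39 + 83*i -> [-39, 44, 127, 210, 293]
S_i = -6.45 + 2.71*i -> [-6.45, -3.74, -1.03, 1.68, 4.39]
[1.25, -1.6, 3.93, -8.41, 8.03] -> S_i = Random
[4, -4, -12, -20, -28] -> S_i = 4 + -8*i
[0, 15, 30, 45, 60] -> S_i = 0 + 15*i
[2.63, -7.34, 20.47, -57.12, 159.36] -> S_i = 2.63*(-2.79)^i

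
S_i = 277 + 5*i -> [277, 282, 287, 292, 297]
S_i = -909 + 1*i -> [-909, -908, -907, -906, -905]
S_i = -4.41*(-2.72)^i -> [-4.41, 12.0, -32.63, 88.75, -241.39]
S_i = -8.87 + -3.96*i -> [-8.87, -12.83, -16.79, -20.75, -24.71]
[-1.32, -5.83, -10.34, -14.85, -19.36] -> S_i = -1.32 + -4.51*i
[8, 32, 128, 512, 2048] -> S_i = 8*4^i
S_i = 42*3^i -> [42, 126, 378, 1134, 3402]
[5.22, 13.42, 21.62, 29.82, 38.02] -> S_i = 5.22 + 8.20*i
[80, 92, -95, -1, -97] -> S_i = Random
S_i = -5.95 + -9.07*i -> [-5.95, -15.02, -24.09, -33.16, -42.23]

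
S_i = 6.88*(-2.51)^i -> [6.88, -17.27, 43.34, -108.8, 273.08]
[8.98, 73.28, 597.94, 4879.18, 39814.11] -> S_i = 8.98*8.16^i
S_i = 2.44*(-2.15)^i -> [2.44, -5.25, 11.28, -24.25, 52.14]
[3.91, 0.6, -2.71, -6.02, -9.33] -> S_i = 3.91 + -3.31*i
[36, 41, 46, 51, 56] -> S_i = 36 + 5*i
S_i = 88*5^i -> [88, 440, 2200, 11000, 55000]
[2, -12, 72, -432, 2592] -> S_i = 2*-6^i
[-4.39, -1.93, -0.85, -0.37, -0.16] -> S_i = -4.39*0.44^i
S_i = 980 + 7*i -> [980, 987, 994, 1001, 1008]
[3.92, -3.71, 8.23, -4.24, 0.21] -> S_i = Random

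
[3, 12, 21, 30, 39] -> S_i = 3 + 9*i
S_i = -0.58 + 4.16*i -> [-0.58, 3.58, 7.74, 11.9, 16.06]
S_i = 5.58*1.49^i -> [5.58, 8.31, 12.39, 18.46, 27.5]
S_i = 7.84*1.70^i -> [7.84, 13.33, 22.66, 38.52, 65.48]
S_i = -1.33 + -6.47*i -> [-1.33, -7.8, -14.27, -20.74, -27.21]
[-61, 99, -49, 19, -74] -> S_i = Random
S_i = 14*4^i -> [14, 56, 224, 896, 3584]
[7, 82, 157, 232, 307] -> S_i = 7 + 75*i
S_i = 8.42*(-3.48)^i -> [8.42, -29.3, 101.97, -354.85, 1234.89]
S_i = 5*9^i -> [5, 45, 405, 3645, 32805]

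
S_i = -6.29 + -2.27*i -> [-6.29, -8.56, -10.83, -13.1, -15.37]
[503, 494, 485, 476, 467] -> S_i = 503 + -9*i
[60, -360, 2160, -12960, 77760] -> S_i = 60*-6^i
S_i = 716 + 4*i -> [716, 720, 724, 728, 732]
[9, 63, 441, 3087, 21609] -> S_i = 9*7^i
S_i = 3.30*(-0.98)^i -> [3.3, -3.23, 3.17, -3.11, 3.04]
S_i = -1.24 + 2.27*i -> [-1.24, 1.03, 3.3, 5.57, 7.84]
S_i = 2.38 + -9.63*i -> [2.38, -7.25, -16.88, -26.51, -36.14]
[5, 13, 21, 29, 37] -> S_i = 5 + 8*i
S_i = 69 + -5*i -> [69, 64, 59, 54, 49]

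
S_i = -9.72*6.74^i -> [-9.72, -65.51, -441.56, -2976.09, -20058.84]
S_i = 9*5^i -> [9, 45, 225, 1125, 5625]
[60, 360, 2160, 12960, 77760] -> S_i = 60*6^i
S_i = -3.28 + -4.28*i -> [-3.28, -7.56, -11.84, -16.12, -20.4]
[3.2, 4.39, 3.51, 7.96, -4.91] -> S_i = Random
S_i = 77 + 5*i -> [77, 82, 87, 92, 97]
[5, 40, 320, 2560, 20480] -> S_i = 5*8^i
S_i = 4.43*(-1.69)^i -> [4.43, -7.49, 12.65, -21.38, 36.14]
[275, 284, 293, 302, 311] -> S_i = 275 + 9*i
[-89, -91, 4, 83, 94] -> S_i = Random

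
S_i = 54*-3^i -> [54, -162, 486, -1458, 4374]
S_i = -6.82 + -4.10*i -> [-6.82, -10.92, -15.02, -19.12, -23.22]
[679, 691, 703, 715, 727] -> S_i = 679 + 12*i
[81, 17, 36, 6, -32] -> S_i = Random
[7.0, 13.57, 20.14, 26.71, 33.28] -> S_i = 7.00 + 6.57*i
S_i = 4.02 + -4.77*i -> [4.02, -0.75, -5.52, -10.29, -15.06]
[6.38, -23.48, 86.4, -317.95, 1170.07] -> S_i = 6.38*(-3.68)^i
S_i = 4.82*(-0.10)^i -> [4.82, -0.48, 0.05, -0.0, 0.0]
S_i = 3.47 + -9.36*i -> [3.47, -5.89, -15.25, -24.61, -33.97]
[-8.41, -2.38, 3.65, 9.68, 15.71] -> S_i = -8.41 + 6.03*i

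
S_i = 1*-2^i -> [1, -2, 4, -8, 16]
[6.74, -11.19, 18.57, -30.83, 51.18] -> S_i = 6.74*(-1.66)^i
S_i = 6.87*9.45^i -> [6.87, 64.92, 613.51, 5797.65, 54787.81]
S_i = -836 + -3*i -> [-836, -839, -842, -845, -848]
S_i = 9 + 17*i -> [9, 26, 43, 60, 77]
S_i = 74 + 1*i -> [74, 75, 76, 77, 78]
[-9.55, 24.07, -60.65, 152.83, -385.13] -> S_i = -9.55*(-2.52)^i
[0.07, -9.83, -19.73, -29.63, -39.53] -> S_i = 0.07 + -9.90*i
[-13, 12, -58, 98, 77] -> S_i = Random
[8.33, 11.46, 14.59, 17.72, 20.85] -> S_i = 8.33 + 3.13*i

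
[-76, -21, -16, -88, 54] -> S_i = Random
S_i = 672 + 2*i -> [672, 674, 676, 678, 680]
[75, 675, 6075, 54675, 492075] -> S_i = 75*9^i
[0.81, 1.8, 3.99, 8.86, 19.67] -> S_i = 0.81*2.22^i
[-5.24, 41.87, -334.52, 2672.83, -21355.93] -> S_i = -5.24*(-7.99)^i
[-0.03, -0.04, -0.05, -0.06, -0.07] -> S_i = -0.03*1.25^i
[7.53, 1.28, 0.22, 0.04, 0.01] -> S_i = 7.53*0.17^i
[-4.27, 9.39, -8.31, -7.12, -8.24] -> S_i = Random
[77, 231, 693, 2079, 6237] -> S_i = 77*3^i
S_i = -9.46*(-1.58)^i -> [-9.46, 14.95, -23.62, 37.31, -58.95]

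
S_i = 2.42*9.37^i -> [2.42, 22.68, 212.47, 1990.83, 18654.08]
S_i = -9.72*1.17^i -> [-9.72, -11.37, -13.31, -15.57, -18.21]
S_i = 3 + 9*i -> [3, 12, 21, 30, 39]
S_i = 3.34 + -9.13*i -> [3.34, -5.79, -14.92, -24.05, -33.18]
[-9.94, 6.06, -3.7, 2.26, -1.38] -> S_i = -9.94*(-0.61)^i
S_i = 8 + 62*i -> [8, 70, 132, 194, 256]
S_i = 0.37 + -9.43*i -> [0.37, -9.06, -18.49, -27.92, -37.35]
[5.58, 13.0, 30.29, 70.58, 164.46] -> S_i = 5.58*2.33^i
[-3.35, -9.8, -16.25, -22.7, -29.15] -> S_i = -3.35 + -6.45*i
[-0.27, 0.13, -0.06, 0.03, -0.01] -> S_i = -0.27*(-0.47)^i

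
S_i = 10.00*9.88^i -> [10.0, 98.8, 976.14, 9644.3, 95285.71]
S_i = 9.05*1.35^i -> [9.05, 12.22, 16.49, 22.27, 30.06]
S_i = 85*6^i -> [85, 510, 3060, 18360, 110160]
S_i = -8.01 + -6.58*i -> [-8.01, -14.59, -21.17, -27.75, -34.33]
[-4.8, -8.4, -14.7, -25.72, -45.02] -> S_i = -4.80*1.75^i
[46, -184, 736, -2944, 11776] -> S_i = 46*-4^i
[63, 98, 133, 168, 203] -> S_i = 63 + 35*i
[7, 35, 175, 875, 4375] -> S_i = 7*5^i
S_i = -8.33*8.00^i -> [-8.33, -66.64, -533.12, -4264.96, -34119.68]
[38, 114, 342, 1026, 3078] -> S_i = 38*3^i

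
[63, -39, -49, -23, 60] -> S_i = Random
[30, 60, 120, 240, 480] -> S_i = 30*2^i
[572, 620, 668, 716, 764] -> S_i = 572 + 48*i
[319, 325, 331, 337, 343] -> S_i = 319 + 6*i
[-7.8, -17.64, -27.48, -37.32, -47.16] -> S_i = -7.80 + -9.84*i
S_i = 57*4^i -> [57, 228, 912, 3648, 14592]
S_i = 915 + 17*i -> [915, 932, 949, 966, 983]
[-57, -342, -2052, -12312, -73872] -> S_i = -57*6^i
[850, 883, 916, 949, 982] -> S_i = 850 + 33*i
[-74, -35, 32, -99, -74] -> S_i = Random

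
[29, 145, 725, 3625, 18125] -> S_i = 29*5^i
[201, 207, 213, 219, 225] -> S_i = 201 + 6*i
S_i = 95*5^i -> [95, 475, 2375, 11875, 59375]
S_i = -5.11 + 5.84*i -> [-5.11, 0.73, 6.57, 12.41, 18.25]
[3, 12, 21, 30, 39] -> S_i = 3 + 9*i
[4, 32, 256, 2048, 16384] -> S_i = 4*8^i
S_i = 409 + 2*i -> [409, 411, 413, 415, 417]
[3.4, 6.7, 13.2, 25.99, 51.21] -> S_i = 3.40*1.97^i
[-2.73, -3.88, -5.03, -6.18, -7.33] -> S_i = -2.73 + -1.15*i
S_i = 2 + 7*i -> [2, 9, 16, 23, 30]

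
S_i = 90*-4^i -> [90, -360, 1440, -5760, 23040]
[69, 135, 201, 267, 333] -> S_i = 69 + 66*i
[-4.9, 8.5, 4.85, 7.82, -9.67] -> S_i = Random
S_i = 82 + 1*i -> [82, 83, 84, 85, 86]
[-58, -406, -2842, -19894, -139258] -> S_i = -58*7^i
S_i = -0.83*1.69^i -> [-0.83, -1.4, -2.37, -4.01, -6.77]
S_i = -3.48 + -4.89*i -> [-3.48, -8.37, -13.26, -18.15, -23.04]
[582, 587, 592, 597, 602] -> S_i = 582 + 5*i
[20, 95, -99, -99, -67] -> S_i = Random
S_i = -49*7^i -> [-49, -343, -2401, -16807, -117649]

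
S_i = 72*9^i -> [72, 648, 5832, 52488, 472392]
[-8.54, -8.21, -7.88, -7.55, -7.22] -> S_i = -8.54 + 0.33*i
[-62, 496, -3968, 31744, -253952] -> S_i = -62*-8^i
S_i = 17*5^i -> [17, 85, 425, 2125, 10625]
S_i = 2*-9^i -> [2, -18, 162, -1458, 13122]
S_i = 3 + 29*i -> [3, 32, 61, 90, 119]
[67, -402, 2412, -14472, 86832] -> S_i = 67*-6^i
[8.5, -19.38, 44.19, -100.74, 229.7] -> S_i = 8.50*(-2.28)^i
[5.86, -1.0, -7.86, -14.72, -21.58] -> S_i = 5.86 + -6.86*i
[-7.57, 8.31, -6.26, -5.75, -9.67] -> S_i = Random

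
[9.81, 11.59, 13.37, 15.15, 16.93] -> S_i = 9.81 + 1.78*i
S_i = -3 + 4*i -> [-3, 1, 5, 9, 13]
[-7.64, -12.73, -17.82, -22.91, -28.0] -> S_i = -7.64 + -5.09*i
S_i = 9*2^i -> [9, 18, 36, 72, 144]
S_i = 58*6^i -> [58, 348, 2088, 12528, 75168]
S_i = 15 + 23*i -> [15, 38, 61, 84, 107]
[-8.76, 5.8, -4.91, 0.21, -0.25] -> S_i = Random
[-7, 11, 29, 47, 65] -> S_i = -7 + 18*i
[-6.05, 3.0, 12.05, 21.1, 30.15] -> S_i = -6.05 + 9.05*i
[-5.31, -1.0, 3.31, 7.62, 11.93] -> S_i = -5.31 + 4.31*i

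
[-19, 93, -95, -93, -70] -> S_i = Random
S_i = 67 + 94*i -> [67, 161, 255, 349, 443]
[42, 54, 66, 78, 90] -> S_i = 42 + 12*i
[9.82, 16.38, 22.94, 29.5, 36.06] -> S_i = 9.82 + 6.56*i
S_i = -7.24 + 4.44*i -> [-7.24, -2.8, 1.64, 6.08, 10.52]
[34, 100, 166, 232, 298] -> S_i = 34 + 66*i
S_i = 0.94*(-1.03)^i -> [0.94, -0.97, 1.0, -1.03, 1.06]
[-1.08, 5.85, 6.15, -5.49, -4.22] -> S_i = Random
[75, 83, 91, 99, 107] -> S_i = 75 + 8*i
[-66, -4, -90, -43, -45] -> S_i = Random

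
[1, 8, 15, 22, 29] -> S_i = 1 + 7*i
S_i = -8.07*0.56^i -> [-8.07, -4.52, -2.53, -1.42, -0.79]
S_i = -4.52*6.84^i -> [-4.52, -30.92, -211.47, -1446.46, -9893.79]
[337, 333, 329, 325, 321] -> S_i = 337 + -4*i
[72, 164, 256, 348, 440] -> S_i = 72 + 92*i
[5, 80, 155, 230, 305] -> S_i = 5 + 75*i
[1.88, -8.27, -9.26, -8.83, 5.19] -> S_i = Random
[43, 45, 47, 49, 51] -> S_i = 43 + 2*i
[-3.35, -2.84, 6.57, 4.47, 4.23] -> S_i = Random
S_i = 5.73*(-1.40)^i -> [5.73, -8.02, 11.23, -15.72, 22.01]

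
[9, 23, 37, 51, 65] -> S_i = 9 + 14*i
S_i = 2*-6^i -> [2, -12, 72, -432, 2592]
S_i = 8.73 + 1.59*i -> [8.73, 10.32, 11.91, 13.5, 15.09]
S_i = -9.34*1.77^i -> [-9.34, -16.53, -29.26, -51.79, -91.67]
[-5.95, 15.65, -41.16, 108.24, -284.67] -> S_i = -5.95*(-2.63)^i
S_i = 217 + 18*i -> [217, 235, 253, 271, 289]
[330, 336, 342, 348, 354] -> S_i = 330 + 6*i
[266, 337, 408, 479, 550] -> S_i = 266 + 71*i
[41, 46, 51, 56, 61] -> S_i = 41 + 5*i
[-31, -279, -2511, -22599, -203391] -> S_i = -31*9^i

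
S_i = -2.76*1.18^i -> [-2.76, -3.26, -3.84, -4.53, -5.35]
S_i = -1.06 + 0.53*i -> [-1.06, -0.53, 0.0, 0.53, 1.06]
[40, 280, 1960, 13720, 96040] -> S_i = 40*7^i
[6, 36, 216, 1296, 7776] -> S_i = 6*6^i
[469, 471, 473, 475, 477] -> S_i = 469 + 2*i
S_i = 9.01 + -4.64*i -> [9.01, 4.37, -0.27, -4.91, -9.55]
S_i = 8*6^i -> [8, 48, 288, 1728, 10368]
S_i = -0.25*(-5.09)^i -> [-0.25, 1.27, -6.48, 32.97, -167.81]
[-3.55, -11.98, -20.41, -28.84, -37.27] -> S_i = -3.55 + -8.43*i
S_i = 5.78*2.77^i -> [5.78, 16.01, 44.35, 122.85, 340.29]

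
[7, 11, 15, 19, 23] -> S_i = 7 + 4*i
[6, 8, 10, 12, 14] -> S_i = 6 + 2*i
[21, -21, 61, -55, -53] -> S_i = Random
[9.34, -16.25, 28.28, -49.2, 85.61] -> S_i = 9.34*(-1.74)^i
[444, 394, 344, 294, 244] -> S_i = 444 + -50*i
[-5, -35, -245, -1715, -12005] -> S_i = -5*7^i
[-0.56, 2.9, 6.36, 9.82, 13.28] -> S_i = -0.56 + 3.46*i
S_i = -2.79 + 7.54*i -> [-2.79, 4.75, 12.29, 19.83, 27.37]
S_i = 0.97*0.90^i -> [0.97, 0.87, 0.79, 0.71, 0.64]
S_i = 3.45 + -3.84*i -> [3.45, -0.39, -4.23, -8.07, -11.91]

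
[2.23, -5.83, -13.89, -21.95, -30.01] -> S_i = 2.23 + -8.06*i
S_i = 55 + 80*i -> [55, 135, 215, 295, 375]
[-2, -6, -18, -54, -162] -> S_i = -2*3^i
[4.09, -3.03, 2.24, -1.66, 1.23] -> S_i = 4.09*(-0.74)^i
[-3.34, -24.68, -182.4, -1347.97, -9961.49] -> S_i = -3.34*7.39^i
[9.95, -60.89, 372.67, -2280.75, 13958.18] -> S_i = 9.95*(-6.12)^i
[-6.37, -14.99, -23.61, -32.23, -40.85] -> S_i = -6.37 + -8.62*i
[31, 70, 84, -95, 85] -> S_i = Random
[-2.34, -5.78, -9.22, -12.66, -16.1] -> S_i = -2.34 + -3.44*i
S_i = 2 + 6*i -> [2, 8, 14, 20, 26]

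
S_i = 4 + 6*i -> [4, 10, 16, 22, 28]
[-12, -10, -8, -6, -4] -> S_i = -12 + 2*i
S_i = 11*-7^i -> [11, -77, 539, -3773, 26411]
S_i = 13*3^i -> [13, 39, 117, 351, 1053]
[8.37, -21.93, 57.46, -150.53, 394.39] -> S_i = 8.37*(-2.62)^i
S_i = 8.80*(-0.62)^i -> [8.8, -5.46, 3.38, -2.1, 1.3]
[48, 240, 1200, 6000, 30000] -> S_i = 48*5^i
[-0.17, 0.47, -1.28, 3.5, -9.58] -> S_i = -0.17*(-2.74)^i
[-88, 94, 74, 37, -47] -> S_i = Random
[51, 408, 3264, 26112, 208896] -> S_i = 51*8^i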